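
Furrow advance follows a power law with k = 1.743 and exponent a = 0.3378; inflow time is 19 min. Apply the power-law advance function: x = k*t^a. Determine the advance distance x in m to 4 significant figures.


x = 1.743 * 19^0.3378 = 4.713 m
Therefore the advance distance x = 4.713 m.


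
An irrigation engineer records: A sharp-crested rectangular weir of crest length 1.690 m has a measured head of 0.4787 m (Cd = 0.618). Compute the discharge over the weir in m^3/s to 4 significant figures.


Approach: apply the rectangular weir equation, Q = (2/3)*Cd*L*sqrt(2g)*H^1.5.
Q = (2/3)*0.618*1.690*sqrt(2*9.81)*0.4787^1.5 = 1.021 m^3/s
Therefore the discharge over the weir = 1.021 m^3/s.


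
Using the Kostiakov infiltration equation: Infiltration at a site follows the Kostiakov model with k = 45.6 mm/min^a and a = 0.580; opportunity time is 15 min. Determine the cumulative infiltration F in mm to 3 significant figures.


Approach: apply the Kostiakov infiltration equation, F = k*t^a.
F = 45.6 * 15^0.580 = 219 mm
Therefore the cumulative infiltration F = 219 mm.


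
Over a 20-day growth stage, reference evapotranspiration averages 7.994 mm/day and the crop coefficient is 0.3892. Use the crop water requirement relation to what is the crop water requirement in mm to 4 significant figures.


Approach: apply the crop water requirement relation, CWR = ET0 * Kc * days.
CWR = 7.994 * 0.3892 * 20 = 62.23 mm
Therefore the crop water requirement = 62.23 mm.


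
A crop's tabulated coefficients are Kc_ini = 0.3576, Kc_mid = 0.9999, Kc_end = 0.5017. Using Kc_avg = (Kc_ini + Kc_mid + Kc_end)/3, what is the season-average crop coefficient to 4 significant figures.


Kc_avg = (0.3576 + 0.9999 + 0.5017)/3 = 0.6197
Therefore the season-average crop coefficient = 0.6197.


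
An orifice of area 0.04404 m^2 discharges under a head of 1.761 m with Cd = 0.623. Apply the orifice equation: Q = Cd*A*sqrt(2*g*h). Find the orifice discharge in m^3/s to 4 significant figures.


Q = 0.623 * 0.04404 * sqrt(2*9.81*1.761) = 0.1613 m^3/s
Therefore the orifice discharge = 0.1613 m^3/s.


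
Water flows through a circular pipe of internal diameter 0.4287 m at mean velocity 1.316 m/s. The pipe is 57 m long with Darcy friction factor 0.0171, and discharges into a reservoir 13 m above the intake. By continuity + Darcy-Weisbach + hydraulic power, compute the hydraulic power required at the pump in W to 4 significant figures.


Approach: apply continuity + Darcy-Weisbach + hydraulic power, Q = A*v; hf = f*(L/D)*(v^2/(2g)); H = static + hf; P = rho*g*Q*H.
Step 1 — flow rate (continuity, Q = A*v):
  A = pi*(0.4287/2)^2 = 0.144343 m^2
  Q = 0.144343 * 1.316 = 0.189956 m^3/s
Step 2 — friction head loss (Darcy-Weisbach):
  hf = 0.0171 * (57/0.4287) * (1.316^2 / (2*9.81))
  hf = 0.200692 m
Step 3 — total head: H = 13 + 0.200692 = 13.2007 m
Step 4 — hydraulic power (P = rho*g*Q*H):
  P = 1000 * 9.81 * 0.189956 * 13.2007 = 24600 W
Therefore the hydraulic power required at the pump = 24600 W.


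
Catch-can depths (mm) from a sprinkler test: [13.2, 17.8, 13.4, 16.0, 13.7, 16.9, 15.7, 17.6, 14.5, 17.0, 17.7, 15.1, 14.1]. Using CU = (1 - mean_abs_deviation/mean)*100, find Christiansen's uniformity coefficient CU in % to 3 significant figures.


mean = 15.592 mm
mean |d_i - mean| = 1.4698 mm
CU = (1 - 1.4698/15.592)*100 = 90.6 %
Therefore Christiansen's uniformity coefficient CU = 90.6 %.


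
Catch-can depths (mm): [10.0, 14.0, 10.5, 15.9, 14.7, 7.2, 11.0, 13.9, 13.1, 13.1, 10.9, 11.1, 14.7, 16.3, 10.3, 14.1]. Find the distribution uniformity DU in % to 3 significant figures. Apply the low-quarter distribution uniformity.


Approach: apply the low-quarter distribution uniformity, DU = (mean of lowest quarter of readings / overall mean)*100.
sorted lowest 4 of 16: [7.2, 10.0, 10.3, 10.5] -> mean = 9.5000 mm
overall mean = 12.550 mm
DU = (9.5000/12.550)*100 = 75.7 %
Therefore the distribution uniformity DU = 75.7 %.


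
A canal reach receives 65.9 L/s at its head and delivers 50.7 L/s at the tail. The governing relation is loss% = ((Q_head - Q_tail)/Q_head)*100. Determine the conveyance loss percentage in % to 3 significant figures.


loss = ((65.9 - 50.7)/65.9)*100 = 23.1 %
Therefore the conveyance loss percentage = 23.1 %.


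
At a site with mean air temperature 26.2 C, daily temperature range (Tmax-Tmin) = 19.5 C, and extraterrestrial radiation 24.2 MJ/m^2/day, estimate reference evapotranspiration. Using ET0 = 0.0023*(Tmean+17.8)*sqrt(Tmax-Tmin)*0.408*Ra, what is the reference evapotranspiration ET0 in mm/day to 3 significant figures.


ET0 = 0.0023*(26.2+17.8)*sqrt(19.5)*0.408*24.2 = 4.41 mm/day
Therefore the reference evapotranspiration ET0 = 4.41 mm/day.


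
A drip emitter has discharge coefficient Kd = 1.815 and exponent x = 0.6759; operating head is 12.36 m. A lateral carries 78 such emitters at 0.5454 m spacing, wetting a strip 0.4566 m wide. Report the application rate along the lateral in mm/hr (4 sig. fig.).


Approach: apply the emitter equation with a lateral mass balance, q = Kd*h^x; Q = n*q; rate = Q/(n*spacing*width).
Step 1 — single emitter flow (q = Kd*h^x):
  q = 1.815 * 12.36^0.6759 = 9.93052 L/hr
Step 2 — total lateral flow: Q = 78 * 9.93052 = 774.580 L/hr
Step 3 — wetted area: A = 78 * 0.5454 * 0.4566 = 19.4243 m^2
Step 4 — application rate: Q/A = 774.580/19.4243 = 39.88 mm/hr
Therefore the application rate along the lateral = 39.88 mm/hr.


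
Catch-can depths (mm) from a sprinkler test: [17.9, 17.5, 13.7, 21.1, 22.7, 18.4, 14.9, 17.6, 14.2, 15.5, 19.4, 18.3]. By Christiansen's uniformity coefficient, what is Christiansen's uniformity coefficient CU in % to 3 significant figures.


Approach: apply Christiansen's uniformity coefficient, CU = (1 - mean_abs_deviation/mean)*100.
mean = 17.600 mm
mean |d_i - mean| = 2.0333 mm
CU = (1 - 2.0333/17.600)*100 = 88.4 %
Therefore Christiansen's uniformity coefficient CU = 88.4 %.


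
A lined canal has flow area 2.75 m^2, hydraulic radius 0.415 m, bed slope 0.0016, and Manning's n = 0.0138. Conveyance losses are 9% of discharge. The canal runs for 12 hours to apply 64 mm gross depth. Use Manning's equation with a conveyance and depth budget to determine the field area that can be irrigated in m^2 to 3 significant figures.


Approach: apply Manning's equation with a conveyance and depth budget, Q = (1/n)*A*R^(2/3)*S^(1/2); Q_field = Q*(1-loss); Area = Q_field*t/(d/1000).
Step 1 — canal discharge (Manning's equation):
  Q = (1/0.0138) * 2.75 * 0.415^(2/3) * 0.0016^(1/2) = 4.4349 m^3/s
Step 2 — delivered flow: Q_field = 4.4349*(1 - 9/100) = 4.0357 m^3/s
Step 3 — volume delivered: V = 4.0357 * 12*3600 = 174340 m^3
Step 4 — area served: A = V / (depth/1000) = 174340 / 0.064 = 2720000 m^2
Therefore the field area that can be irrigated = 2720000 m^2.


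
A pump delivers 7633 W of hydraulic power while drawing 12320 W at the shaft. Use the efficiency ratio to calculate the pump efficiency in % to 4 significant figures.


Approach: apply the efficiency ratio, eta = (P_out/P_in)*100.
eta = (7633 / 12320) * 100 = 61.96 %
Therefore the pump efficiency = 61.96 %.


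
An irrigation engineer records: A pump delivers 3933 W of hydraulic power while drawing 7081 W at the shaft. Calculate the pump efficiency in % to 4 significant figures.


Approach: apply the efficiency ratio, eta = (P_out/P_in)*100.
eta = (3933 / 7081) * 100 = 55.54 %
Therefore the pump efficiency = 55.54 %.


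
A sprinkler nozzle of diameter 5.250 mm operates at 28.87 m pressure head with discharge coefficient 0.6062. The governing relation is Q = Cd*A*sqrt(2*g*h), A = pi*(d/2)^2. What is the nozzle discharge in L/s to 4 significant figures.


A = pi*(5.250e-3/2)^2 = 2.16475e-05 m^2
Q = 0.6062 * 2.16475e-05 * sqrt(2*9.81*28.87) * 1000 = 0.3123 L/s
Therefore the nozzle discharge = 0.3123 L/s.


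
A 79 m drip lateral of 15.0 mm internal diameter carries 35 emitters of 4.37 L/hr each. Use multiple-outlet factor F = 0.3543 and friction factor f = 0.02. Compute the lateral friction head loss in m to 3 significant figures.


Approach: apply Darcy-Weisbach with the multiple-outlet F-factor, Q = n*q/(3600*1000) m^3/s; v = Q/A; hf = F*f*(L/D)*(v^2/(2g)).
Q = 35*4.37/(3600*1000) = 4.2486e-05 m^3/s
A = pi*(15.0e-3/2)^2 = 1.7671e-04 m^2, so v = Q/A = 0.24042 m/s
hf = 0.3543*0.02*(79/0.0150)*(0.24042^2/(2*9.81)) = 0.110 m
Therefore the lateral friction head loss = 0.110 m.


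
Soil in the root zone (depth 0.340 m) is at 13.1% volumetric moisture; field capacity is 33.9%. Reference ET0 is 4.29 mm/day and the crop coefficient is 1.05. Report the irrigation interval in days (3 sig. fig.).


Approach: apply soil-water budget scheduling, SMD = (FC-theta)/100*depth*1000; ETc = ET0*Kc; interval = SMD/ETc.
Step 1 — soil moisture deficit:
  SMD = (33.9 - 13.1)/100 * 0.340 * 1000 = 70.720 mm
Step 2 — daily crop ET (ETc = ET0*Kc):
  ETc = 4.29 * 1.05 = 4.5045 mm/day
Step 3 — irrigation interval (SMD/ETc):
  interval = 70.720 / 4.5045 = 15.7 days
Therefore the irrigation interval = 15.7 days.


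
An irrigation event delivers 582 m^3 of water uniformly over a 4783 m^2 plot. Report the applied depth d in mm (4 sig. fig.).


Approach: apply depth from volume over area, d = (V/A)*1000.
d = (582 / 4783) * 1000 = 121.7 mm
Therefore the applied depth d = 121.7 mm.


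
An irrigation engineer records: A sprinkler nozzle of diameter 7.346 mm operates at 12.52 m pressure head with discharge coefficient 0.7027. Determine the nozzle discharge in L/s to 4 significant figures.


Approach: apply the orifice equation, Q = Cd*A*sqrt(2*g*h), A = pi*(d/2)^2.
A = pi*(7.346e-3/2)^2 = 4.23830e-05 m^2
Q = 0.7027 * 4.23830e-05 * sqrt(2*9.81*12.52) * 1000 = 0.4668 L/s
Therefore the nozzle discharge = 0.4668 L/s.


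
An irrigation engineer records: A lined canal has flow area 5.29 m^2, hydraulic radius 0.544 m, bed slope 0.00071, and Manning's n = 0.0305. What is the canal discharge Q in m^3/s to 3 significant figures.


Approach: apply Manning's equation, Q = (1/n)*A*R^(2/3)*S^(1/2).
Q = (1/0.0305) * 5.29 * 0.544^(2/3) * 0.00071^(1/2) = 3.08 m^3/s
Therefore the canal discharge Q = 3.08 m^3/s.


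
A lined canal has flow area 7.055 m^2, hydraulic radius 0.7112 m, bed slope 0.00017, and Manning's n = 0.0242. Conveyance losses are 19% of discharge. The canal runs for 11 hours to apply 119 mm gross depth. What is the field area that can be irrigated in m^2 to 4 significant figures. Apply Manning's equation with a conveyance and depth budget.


Approach: apply Manning's equation with a conveyance and depth budget, Q = (1/n)*A*R^(2/3)*S^(1/2); Q_field = Q*(1-loss); Area = Q_field*t/(d/1000).
Step 1 — canal discharge (Manning's equation):
  Q = (1/0.0242) * 7.055 * 0.7112^(2/3) * 0.00017^(1/2) = 3.02854 m^3/s
Step 2 — delivered flow: Q_field = 3.02854*(1 - 19/100) = 2.45312 m^3/s
Step 3 — volume delivered: V = 2.45312 * 11*3600 = 97143.6 m^3
Step 4 — area served: A = V / (depth/1000) = 97143.6 / 0.119 = 816300 m^2
Therefore the field area that can be irrigated = 816300 m^2.


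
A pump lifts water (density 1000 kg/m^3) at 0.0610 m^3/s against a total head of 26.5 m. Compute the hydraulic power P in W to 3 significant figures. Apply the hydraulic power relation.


Approach: apply the hydraulic power relation, P = rho*g*Q*H.
P = 1000 * 9.81 * 0.0610 * 26.5 = 15900 W
Therefore the hydraulic power P = 15900 W.


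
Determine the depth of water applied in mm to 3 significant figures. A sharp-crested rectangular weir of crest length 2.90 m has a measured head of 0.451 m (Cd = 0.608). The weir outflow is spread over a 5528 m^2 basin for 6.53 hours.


Approach: apply the rectangular weir equation with a volume-to-depth conversion, Q = (2/3)*Cd*L*sqrt(2g)*H^1.5; d = Q*t/A * 1000.
Step 1 — weir discharge:
  Q = (2/3)*0.608*2.90*sqrt(2*9.81)*0.451^1.5 = 1.5770 m^3/s
Step 2 — volume: V = 1.5770 * 6.53*3600 = 37072 m^3
Step 3 — depth: d = V/A * 1000 = 37072/5528 * 1000 = 6710 mm
Therefore the depth of water applied = 6710 mm.


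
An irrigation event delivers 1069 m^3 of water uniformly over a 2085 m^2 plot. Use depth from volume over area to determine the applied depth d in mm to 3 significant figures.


Approach: apply depth from volume over area, d = (V/A)*1000.
d = (1069 / 2085) * 1000 = 513 mm
Therefore the applied depth d = 513 mm.


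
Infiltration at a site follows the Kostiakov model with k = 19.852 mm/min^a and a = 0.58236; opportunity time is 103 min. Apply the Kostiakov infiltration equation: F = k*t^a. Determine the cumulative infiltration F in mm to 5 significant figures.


F = 19.852 * 103^0.58236 = 295.12 mm
Therefore the cumulative infiltration F = 295.12 mm.


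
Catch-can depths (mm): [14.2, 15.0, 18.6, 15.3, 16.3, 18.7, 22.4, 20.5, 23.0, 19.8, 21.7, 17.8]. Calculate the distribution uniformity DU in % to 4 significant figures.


Approach: apply the low-quarter distribution uniformity, DU = (mean of lowest quarter of readings / overall mean)*100.
sorted lowest 3 of 12: [14.2, 15.0, 15.3] -> mean = 14.8333 mm
overall mean = 18.6083 mm
DU = (14.8333/18.6083)*100 = 79.71 %
Therefore the distribution uniformity DU = 79.71 %.


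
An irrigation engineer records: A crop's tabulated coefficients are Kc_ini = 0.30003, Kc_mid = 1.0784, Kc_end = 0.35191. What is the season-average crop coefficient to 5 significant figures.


Approach: apply a simple seasonal average, Kc_avg = (Kc_ini + Kc_mid + Kc_end)/3.
Kc_avg = (0.30003 + 1.0784 + 0.35191)/3 = 0.57678
Therefore the season-average crop coefficient = 0.57678.


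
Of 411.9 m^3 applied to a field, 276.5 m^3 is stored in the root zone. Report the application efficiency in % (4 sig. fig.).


Approach: apply the application efficiency ratio, Ea = (stored/applied)*100.
Ea = (276.5/411.9)*100 = 67.13 %
Therefore the application efficiency = 67.13 %.


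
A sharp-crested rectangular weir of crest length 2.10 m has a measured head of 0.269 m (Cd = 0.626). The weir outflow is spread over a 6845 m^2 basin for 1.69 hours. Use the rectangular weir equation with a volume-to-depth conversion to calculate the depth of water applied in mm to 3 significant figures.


Approach: apply the rectangular weir equation with a volume-to-depth conversion, Q = (2/3)*Cd*L*sqrt(2g)*H^1.5; d = Q*t/A * 1000.
Step 1 — weir discharge:
  Q = (2/3)*0.626*2.10*sqrt(2*9.81)*0.269^1.5 = 0.54160 m^3/s
Step 2 — volume: V = 0.54160 * 1.69*3600 = 3295.1 m^3
Step 3 — depth: d = V/A * 1000 = 3295.1/6845 * 1000 = 481 mm
Therefore the depth of water applied = 481 mm.


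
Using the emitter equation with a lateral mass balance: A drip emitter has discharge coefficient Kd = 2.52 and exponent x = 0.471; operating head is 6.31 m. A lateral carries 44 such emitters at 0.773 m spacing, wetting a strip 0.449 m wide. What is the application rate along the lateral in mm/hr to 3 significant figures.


Approach: apply the emitter equation with a lateral mass balance, q = Kd*h^x; Q = n*q; rate = Q/(n*spacing*width).
Step 1 — single emitter flow (q = Kd*h^x):
  q = 2.52 * 6.31^0.471 = 6.0009 L/hr
Step 2 — total lateral flow: Q = 44 * 6.0009 = 264.04 L/hr
Step 3 — wetted area: A = 44 * 0.773 * 0.449 = 15.271 m^2
Step 4 — application rate: Q/A = 264.04/15.271 = 17.3 mm/hr
Therefore the application rate along the lateral = 17.3 mm/hr.


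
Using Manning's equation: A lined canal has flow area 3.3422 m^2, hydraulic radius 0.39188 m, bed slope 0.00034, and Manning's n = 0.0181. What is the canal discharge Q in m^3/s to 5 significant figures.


Approach: apply Manning's equation, Q = (1/n)*A*R^(2/3)*S^(1/2).
Q = (1/0.0181) * 3.3422 * 0.39188^(2/3) * 0.00034^(1/2) = 1.8233 m^3/s
Therefore the canal discharge Q = 1.8233 m^3/s.


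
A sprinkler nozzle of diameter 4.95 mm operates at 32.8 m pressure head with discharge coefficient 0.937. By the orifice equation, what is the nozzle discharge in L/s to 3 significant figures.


Approach: apply the orifice equation, Q = Cd*A*sqrt(2*g*h), A = pi*(d/2)^2.
A = pi*(4.95e-3/2)^2 = 1.9244e-05 m^2
Q = 0.937 * 1.9244e-05 * sqrt(2*9.81*32.8) * 1000 = 0.457 L/s
Therefore the nozzle discharge = 0.457 L/s.


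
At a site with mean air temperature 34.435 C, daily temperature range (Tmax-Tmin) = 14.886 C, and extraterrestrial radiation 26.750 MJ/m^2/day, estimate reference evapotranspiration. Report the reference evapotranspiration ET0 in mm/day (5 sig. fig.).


Approach: apply the Hargreaves-Samani method, ET0 = 0.0023*(Tmean+17.8)*sqrt(Tmax-Tmin)*0.408*Ra.
ET0 = 0.0023*(34.435+17.8)*sqrt(14.886)*0.408*26.750 = 5.0590 mm/day
Therefore the reference evapotranspiration ET0 = 5.0590 mm/day.


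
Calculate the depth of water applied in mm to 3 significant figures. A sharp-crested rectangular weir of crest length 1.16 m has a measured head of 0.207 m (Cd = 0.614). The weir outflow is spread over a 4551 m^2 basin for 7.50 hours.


Approach: apply the rectangular weir equation with a volume-to-depth conversion, Q = (2/3)*Cd*L*sqrt(2g)*H^1.5; d = Q*t/A * 1000.
Step 1 — weir discharge:
  Q = (2/3)*0.614*1.16*sqrt(2*9.81)*0.207^1.5 = 0.19808 m^3/s
Step 2 — volume: V = 0.19808 * 7.50*3600 = 5348.2 m^3
Step 3 — depth: d = V/A * 1000 = 5348.2/4551 * 1000 = 1180 mm
Therefore the depth of water applied = 1180 mm.


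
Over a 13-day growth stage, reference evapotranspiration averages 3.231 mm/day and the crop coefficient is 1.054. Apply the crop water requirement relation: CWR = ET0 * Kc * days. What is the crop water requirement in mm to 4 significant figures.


CWR = 3.231 * 1.054 * 13 = 44.27 mm
Therefore the crop water requirement = 44.27 mm.


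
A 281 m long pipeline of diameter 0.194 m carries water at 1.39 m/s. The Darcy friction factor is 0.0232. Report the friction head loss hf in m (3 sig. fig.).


Approach: apply the Darcy-Weisbach equation, hf = f*(L/D)*(v^2/(2g)).
hf = 0.0232 * (281/0.194) * (1.39^2 / (2*9.81))
hf = 3.31 m
Therefore the friction head loss hf = 3.31 m.


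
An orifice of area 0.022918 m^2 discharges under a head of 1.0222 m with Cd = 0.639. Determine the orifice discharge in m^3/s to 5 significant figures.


Approach: apply the orifice equation, Q = Cd*A*sqrt(2*g*h).
Q = 0.639 * 0.022918 * sqrt(2*9.81*1.0222) = 0.065584 m^3/s
Therefore the orifice discharge = 0.065584 m^3/s.


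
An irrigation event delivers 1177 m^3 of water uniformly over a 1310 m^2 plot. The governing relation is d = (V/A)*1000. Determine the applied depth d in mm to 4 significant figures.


d = (1177 / 1310) * 1000 = 898.5 mm
Therefore the applied depth d = 898.5 mm.


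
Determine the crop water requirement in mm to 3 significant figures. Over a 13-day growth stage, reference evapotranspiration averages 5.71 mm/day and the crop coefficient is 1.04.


Approach: apply the crop water requirement relation, CWR = ET0 * Kc * days.
CWR = 5.71 * 1.04 * 13 = 77.2 mm
Therefore the crop water requirement = 77.2 mm.


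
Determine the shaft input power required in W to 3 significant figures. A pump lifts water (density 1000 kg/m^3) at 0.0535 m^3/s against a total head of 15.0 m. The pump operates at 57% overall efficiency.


Approach: apply hydraulic power then efficiency conversion, P = rho*g*Q*H; P_in = P/eta.
Step 1 — hydraulic power (P = rho*g*Q*H):
  P = 1000 * 9.81 * 0.0535 * 15.0 = 7872.5 W
Step 2 — input power: P_in = P/eta = 7872.5 / 0.57 = 13800 W
Therefore the shaft input power required = 13800 W.


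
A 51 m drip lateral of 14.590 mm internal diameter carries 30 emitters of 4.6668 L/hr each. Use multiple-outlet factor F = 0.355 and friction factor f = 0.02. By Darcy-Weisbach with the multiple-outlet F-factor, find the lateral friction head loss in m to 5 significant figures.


Approach: apply Darcy-Weisbach with the multiple-outlet F-factor, Q = n*q/(3600*1000) m^3/s; v = Q/A; hf = F*f*(L/D)*(v^2/(2g)).
Q = 30*4.6668/(3600*1000) = 3.889000e-05 m^3/s
A = pi*(14.590e-3/2)^2 = 1.671862e-04 m^2, so v = Q/A = 0.2326149 m/s
hf = 0.355*0.02*(51/0.014590)*(0.2326149^2/(2*9.81)) = 0.068446 m
Therefore the lateral friction head loss = 0.068446 m.


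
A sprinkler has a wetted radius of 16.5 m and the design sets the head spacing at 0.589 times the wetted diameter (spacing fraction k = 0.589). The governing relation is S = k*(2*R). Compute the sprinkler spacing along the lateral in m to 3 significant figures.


S = 0.589 * (2 * 16.5) = 19.4 m
Therefore the sprinkler spacing along the lateral = 19.4 m.


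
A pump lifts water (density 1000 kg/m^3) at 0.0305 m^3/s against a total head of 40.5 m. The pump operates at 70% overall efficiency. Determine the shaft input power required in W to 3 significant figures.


Approach: apply hydraulic power then efficiency conversion, P = rho*g*Q*H; P_in = P/eta.
Step 1 — hydraulic power (P = rho*g*Q*H):
  P = 1000 * 9.81 * 0.0305 * 40.5 = 12118 W
Step 2 — input power: P_in = P/eta = 12118 / 0.7 = 17300 W
Therefore the shaft input power required = 17300 W.


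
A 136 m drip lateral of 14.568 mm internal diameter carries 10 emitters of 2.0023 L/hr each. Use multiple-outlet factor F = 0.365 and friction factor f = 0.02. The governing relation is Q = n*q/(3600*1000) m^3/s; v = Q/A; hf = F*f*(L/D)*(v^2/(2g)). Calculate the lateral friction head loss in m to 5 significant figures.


Q = 10*2.0023/(3600*1000) = 5.561944e-06 m^3/s
A = pi*(14.568e-3/2)^2 = 1.666824e-04 m^2, so v = Q/A = 0.03336852 m/s
hf = 0.365*0.02*(136/0.014568)*(0.03336852^2/(2*9.81)) = 0.0038676 m
Therefore the lateral friction head loss = 0.0038676 m.


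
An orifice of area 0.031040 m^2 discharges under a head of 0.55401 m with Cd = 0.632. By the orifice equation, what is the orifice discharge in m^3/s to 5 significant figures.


Approach: apply the orifice equation, Q = Cd*A*sqrt(2*g*h).
Q = 0.632 * 0.031040 * sqrt(2*9.81*0.55401) = 0.064677 m^3/s
Therefore the orifice discharge = 0.064677 m^3/s.


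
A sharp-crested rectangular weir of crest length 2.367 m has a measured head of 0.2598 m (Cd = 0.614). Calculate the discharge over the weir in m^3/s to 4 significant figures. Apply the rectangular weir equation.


Approach: apply the rectangular weir equation, Q = (2/3)*Cd*L*sqrt(2g)*H^1.5.
Q = (2/3)*0.614*2.367*sqrt(2*9.81)*0.2598^1.5 = 0.5683 m^3/s
Therefore the discharge over the weir = 0.5683 m^3/s.


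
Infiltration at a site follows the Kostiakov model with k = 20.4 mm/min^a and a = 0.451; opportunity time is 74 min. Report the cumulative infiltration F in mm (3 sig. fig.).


Approach: apply the Kostiakov infiltration equation, F = k*t^a.
F = 20.4 * 74^0.451 = 142 mm
Therefore the cumulative infiltration F = 142 mm.


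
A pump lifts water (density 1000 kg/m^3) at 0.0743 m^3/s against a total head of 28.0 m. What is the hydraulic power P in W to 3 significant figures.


Approach: apply the hydraulic power relation, P = rho*g*Q*H.
P = 1000 * 9.81 * 0.0743 * 28.0 = 20400 W
Therefore the hydraulic power P = 20400 W.


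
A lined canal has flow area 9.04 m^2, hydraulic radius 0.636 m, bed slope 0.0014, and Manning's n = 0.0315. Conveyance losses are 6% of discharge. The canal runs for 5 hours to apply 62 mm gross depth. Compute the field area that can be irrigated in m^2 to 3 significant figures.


Approach: apply Manning's equation with a conveyance and depth budget, Q = (1/n)*A*R^(2/3)*S^(1/2); Q_field = Q*(1-loss); Area = Q_field*t/(d/1000).
Step 1 — canal discharge (Manning's equation):
  Q = (1/0.0315) * 9.04 * 0.636^(2/3) * 0.0014^(1/2) = 7.9413 m^3/s
Step 2 — delivered flow: Q_field = 7.9413*(1 - 6/100) = 7.4649 m^3/s
Step 3 — volume delivered: V = 7.4649 * 5*3600 = 134370 m^3
Step 4 — area served: A = V / (depth/1000) = 134370 / 0.062 = 2170000 m^2
Therefore the field area that can be irrigated = 2170000 m^2.


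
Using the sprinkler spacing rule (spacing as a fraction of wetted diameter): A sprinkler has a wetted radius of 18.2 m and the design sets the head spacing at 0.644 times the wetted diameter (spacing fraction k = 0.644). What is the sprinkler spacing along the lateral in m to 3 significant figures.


Approach: apply the sprinkler spacing rule (spacing as a fraction of wetted diameter), S = k*(2*R).
S = 0.644 * (2 * 18.2) = 23.4 m
Therefore the sprinkler spacing along the lateral = 23.4 m.


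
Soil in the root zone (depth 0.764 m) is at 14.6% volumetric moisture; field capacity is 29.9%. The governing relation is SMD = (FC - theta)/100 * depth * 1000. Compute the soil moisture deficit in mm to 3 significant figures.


SMD = (29.9 - 14.6)/100 * 0.764 * 1000 = 117 mm
Therefore the soil moisture deficit = 117 mm.


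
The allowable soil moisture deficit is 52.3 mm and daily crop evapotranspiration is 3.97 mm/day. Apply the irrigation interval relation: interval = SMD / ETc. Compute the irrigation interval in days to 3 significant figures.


interval = 52.3 / 3.97 = 13.2 days
Therefore the irrigation interval = 13.2 days.


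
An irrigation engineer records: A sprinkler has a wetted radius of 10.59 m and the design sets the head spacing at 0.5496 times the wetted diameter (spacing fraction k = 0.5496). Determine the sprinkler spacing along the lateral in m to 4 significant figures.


Approach: apply the sprinkler spacing rule (spacing as a fraction of wetted diameter), S = k*(2*R).
S = 0.5496 * (2 * 10.59) = 11.64 m
Therefore the sprinkler spacing along the lateral = 11.64 m.


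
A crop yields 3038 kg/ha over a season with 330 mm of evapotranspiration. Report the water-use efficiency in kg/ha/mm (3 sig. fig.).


Approach: apply the water-use efficiency ratio, WUE = yield/ET.
WUE = 3038 / 330 = 9.21 kg/ha/mm
Therefore the water-use efficiency = 9.21 kg/ha/mm.


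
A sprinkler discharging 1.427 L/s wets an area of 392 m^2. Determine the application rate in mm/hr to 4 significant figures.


Approach: apply the application rate relation, rate = (Q/A)*3600.
rate = (1.427 / 392) * 3600 = 13.11 mm/hr
Therefore the application rate = 13.11 mm/hr.


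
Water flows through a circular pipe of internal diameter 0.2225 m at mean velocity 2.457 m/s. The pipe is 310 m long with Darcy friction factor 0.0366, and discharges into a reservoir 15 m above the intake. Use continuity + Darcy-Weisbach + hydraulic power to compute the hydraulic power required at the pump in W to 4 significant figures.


Approach: apply continuity + Darcy-Weisbach + hydraulic power, Q = A*v; hf = f*(L/D)*(v^2/(2g)); H = static + hf; P = rho*g*Q*H.
Step 1 — flow rate (continuity, Q = A*v):
  A = pi*(0.2225/2)^2 = 0.0388821 m^2
  Q = 0.0388821 * 2.457 = 0.0955334 m^3/s
Step 2 — friction head loss (Darcy-Weisbach):
  hf = 0.0366 * (310/0.2225) * (2.457^2 / (2*9.81))
  hf = 15.6900 m
Step 3 — total head: H = 15 + 15.6900 = 30.6900 m
Step 4 — hydraulic power (P = rho*g*Q*H):
  P = 1000 * 9.81 * 0.0955334 * 30.6900 = 28760 W
Therefore the hydraulic power required at the pump = 28760 W.


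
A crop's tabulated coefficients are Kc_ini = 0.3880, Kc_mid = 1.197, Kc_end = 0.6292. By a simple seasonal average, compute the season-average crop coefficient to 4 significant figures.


Approach: apply a simple seasonal average, Kc_avg = (Kc_ini + Kc_mid + Kc_end)/3.
Kc_avg = (0.3880 + 1.197 + 0.6292)/3 = 0.7381
Therefore the season-average crop coefficient = 0.7381.


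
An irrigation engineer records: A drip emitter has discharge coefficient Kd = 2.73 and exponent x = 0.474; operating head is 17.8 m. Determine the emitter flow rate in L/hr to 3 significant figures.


Approach: apply the emitter characteristic equation, q = Kd * h^x.
q = 2.73 * 17.8^0.474 = 10.7 L/hr
Therefore the emitter flow rate = 10.7 L/hr.


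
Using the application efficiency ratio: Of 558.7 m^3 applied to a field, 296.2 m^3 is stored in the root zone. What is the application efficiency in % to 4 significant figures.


Approach: apply the application efficiency ratio, Ea = (stored/applied)*100.
Ea = (296.2/558.7)*100 = 53.02 %
Therefore the application efficiency = 53.02 %.


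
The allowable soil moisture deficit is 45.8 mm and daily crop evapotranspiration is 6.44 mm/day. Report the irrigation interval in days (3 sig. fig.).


Approach: apply the irrigation interval relation, interval = SMD / ETc.
interval = 45.8 / 6.44 = 7.11 days
Therefore the irrigation interval = 7.11 days.


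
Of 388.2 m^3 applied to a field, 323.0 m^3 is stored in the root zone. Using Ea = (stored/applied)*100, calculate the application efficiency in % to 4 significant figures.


Ea = (323.0/388.2)*100 = 83.20 %
Therefore the application efficiency = 83.20 %.


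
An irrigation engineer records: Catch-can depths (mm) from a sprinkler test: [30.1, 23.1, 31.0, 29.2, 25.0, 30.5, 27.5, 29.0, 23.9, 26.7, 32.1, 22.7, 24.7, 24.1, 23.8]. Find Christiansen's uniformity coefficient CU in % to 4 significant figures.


Approach: apply Christiansen's uniformity coefficient, CU = (1 - mean_abs_deviation/mean)*100.
mean = 26.8933 mm
mean |d_i - mean| = 2.81956 mm
CU = (1 - 2.81956/26.8933)*100 = 89.52 %
Therefore Christiansen's uniformity coefficient CU = 89.52 %.


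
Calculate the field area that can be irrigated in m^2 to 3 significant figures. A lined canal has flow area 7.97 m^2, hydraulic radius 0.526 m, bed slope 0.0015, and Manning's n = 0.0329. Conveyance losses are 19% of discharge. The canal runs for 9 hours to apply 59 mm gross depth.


Approach: apply Manning's equation with a conveyance and depth budget, Q = (1/n)*A*R^(2/3)*S^(1/2); Q_field = Q*(1-loss); Area = Q_field*t/(d/1000).
Step 1 — canal discharge (Manning's equation):
  Q = (1/0.0329) * 7.97 * 0.526^(2/3) * 0.0015^(1/2) = 6.1136 m^3/s
Step 2 — delivered flow: Q_field = 6.1136*(1 - 19/100) = 4.9520 m^3/s
Step 3 — volume delivered: V = 4.9520 * 9*3600 = 160450 m^3
Step 4 — area served: A = V / (depth/1000) = 160450 / 0.059 = 2720000 m^2
Therefore the field area that can be irrigated = 2720000 m^2.


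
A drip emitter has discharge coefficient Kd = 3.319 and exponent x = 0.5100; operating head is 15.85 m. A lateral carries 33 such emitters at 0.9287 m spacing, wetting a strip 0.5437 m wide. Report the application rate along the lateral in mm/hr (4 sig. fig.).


Approach: apply the emitter equation with a lateral mass balance, q = Kd*h^x; Q = n*q; rate = Q/(n*spacing*width).
Step 1 — single emitter flow (q = Kd*h^x):
  q = 3.319 * 15.85^0.5100 = 13.5838 L/hr
Step 2 — total lateral flow: Q = 33 * 13.5838 = 448.266 L/hr
Step 3 — wetted area: A = 33 * 0.9287 * 0.5437 = 16.6628 m^2
Step 4 — application rate: Q/A = 448.266/16.6628 = 26.90 mm/hr
Therefore the application rate along the lateral = 26.90 mm/hr.


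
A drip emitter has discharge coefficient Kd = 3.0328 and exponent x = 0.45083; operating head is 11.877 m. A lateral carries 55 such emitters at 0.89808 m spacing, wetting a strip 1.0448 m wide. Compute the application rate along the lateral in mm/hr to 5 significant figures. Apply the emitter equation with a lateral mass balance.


Approach: apply the emitter equation with a lateral mass balance, q = Kd*h^x; Q = n*q; rate = Q/(n*spacing*width).
Step 1 — single emitter flow (q = Kd*h^x):
  q = 3.0328 * 11.877^0.45083 = 9.254518 L/hr
Step 2 — total lateral flow: Q = 55 * 9.254518 = 508.9985 L/hr
Step 3 — wetted area: A = 55 * 0.89808 * 1.0448 = 51.60727 m^2
Step 4 — application rate: Q/A = 508.9985/51.60727 = 9.8629 mm/hr
Therefore the application rate along the lateral = 9.8629 mm/hr.


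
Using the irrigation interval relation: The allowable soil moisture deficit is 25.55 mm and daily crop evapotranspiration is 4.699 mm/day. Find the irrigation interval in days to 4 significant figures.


Approach: apply the irrigation interval relation, interval = SMD / ETc.
interval = 25.55 / 4.699 = 5.437 days
Therefore the irrigation interval = 5.437 days.


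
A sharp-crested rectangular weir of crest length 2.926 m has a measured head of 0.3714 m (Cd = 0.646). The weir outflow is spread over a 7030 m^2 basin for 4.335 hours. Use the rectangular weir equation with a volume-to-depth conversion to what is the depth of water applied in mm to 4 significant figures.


Approach: apply the rectangular weir equation with a volume-to-depth conversion, Q = (2/3)*Cd*L*sqrt(2g)*H^1.5; d = Q*t/A * 1000.
Step 1 — weir discharge:
  Q = (2/3)*0.646*2.926*sqrt(2*9.81)*0.3714^1.5 = 1.26336 m^3/s
Step 2 — volume: V = 1.26336 * 4.335*3600 = 19716.0 m^3
Step 3 — depth: d = V/A * 1000 = 19716.0/7030 * 1000 = 2805 mm
Therefore the depth of water applied = 2805 mm.


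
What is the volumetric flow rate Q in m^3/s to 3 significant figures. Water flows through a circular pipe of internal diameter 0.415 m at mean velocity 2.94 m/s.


Approach: apply the continuity equation for pipe flow, Q = A * v with A = pi*(D/2)^2.
A = pi*(0.415/2)^2 = 0.13527 m^2
Q = 0.13527 * 2.94 = 0.398 m^3/s
Therefore the volumetric flow rate Q = 0.398 m^3/s.


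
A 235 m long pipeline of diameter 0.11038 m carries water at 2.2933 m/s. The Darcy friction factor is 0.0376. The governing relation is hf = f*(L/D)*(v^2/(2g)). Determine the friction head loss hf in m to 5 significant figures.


hf = 0.0376 * (235/0.11038) * (2.2933^2 / (2*9.81))
hf = 21.458 m
Therefore the friction head loss hf = 21.458 m.


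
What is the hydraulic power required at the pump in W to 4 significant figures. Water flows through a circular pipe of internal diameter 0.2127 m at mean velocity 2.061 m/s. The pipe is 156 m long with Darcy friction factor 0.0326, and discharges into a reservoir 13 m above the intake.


Approach: apply continuity + Darcy-Weisbach + hydraulic power, Q = A*v; hf = f*(L/D)*(v^2/(2g)); H = static + hf; P = rho*g*Q*H.
Step 1 — flow rate (continuity, Q = A*v):
  A = pi*(0.2127/2)^2 = 0.0355324 m^2
  Q = 0.0355324 * 2.061 = 0.0732323 m^3/s
Step 2 — friction head loss (Darcy-Weisbach):
  hf = 0.0326 * (156/0.2127) * (2.061^2 / (2*9.81))
  hf = 5.17645 m
Step 3 — total head: H = 13 + 5.17645 = 18.1764 m
Step 4 — hydraulic power (P = rho*g*Q*H):
  P = 1000 * 9.81 * 0.0732323 * 18.1764 = 13060 W
Therefore the hydraulic power required at the pump = 13060 W.


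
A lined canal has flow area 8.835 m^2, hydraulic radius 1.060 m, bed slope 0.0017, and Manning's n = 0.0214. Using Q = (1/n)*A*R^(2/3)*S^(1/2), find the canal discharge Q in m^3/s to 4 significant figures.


Q = (1/0.0214) * 8.835 * 1.060^(2/3) * 0.0017^(1/2) = 17.70 m^3/s
Therefore the canal discharge Q = 17.70 m^3/s.


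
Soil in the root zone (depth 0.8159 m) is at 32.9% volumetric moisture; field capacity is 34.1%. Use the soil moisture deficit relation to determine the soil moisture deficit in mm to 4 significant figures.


Approach: apply the soil moisture deficit relation, SMD = (FC - theta)/100 * depth * 1000.
SMD = (34.1 - 32.9)/100 * 0.8159 * 1000 = 9.791 mm
Therefore the soil moisture deficit = 9.791 mm.


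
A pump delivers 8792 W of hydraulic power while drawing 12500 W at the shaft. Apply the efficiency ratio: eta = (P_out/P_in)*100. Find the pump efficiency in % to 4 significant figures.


eta = (8792 / 12500) * 100 = 70.34 %
Therefore the pump efficiency = 70.34 %.


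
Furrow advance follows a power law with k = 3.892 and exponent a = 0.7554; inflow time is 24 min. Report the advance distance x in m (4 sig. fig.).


Approach: apply the power-law advance function, x = k*t^a.
x = 3.892 * 24^0.7554 = 42.93 m
Therefore the advance distance x = 42.93 m.


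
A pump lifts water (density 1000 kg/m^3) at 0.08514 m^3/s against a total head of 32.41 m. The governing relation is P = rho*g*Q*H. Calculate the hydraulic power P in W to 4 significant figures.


P = 1000 * 9.81 * 0.08514 * 32.41 = 27070 W
Therefore the hydraulic power P = 27070 W.


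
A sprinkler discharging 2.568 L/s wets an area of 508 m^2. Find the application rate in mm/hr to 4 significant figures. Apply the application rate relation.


Approach: apply the application rate relation, rate = (Q/A)*3600.
rate = (2.568 / 508) * 3600 = 18.20 mm/hr
Therefore the application rate = 18.20 mm/hr.


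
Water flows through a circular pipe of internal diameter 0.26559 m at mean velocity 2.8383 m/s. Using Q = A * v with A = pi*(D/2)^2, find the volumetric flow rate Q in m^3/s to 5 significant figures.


A = pi*(0.26559/2)^2 = 0.05540045 m^2
Q = 0.05540045 * 2.8383 = 0.15724 m^3/s
Therefore the volumetric flow rate Q = 0.15724 m^3/s.


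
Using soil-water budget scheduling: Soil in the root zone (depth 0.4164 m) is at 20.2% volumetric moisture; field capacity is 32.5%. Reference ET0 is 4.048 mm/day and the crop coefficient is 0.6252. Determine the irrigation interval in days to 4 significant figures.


Approach: apply soil-water budget scheduling, SMD = (FC-theta)/100*depth*1000; ETc = ET0*Kc; interval = SMD/ETc.
Step 1 — soil moisture deficit:
  SMD = (32.5 - 20.2)/100 * 0.4164 * 1000 = 51.2172 mm
Step 2 — daily crop ET (ETc = ET0*Kc):
  ETc = 4.048 * 0.6252 = 2.53081 mm/day
Step 3 — irrigation interval (SMD/ETc):
  interval = 51.2172 / 2.53081 = 20.24 days
Therefore the irrigation interval = 20.24 days.


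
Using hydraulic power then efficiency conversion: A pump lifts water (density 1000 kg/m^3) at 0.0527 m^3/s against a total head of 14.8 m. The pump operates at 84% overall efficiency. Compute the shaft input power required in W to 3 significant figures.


Approach: apply hydraulic power then efficiency conversion, P = rho*g*Q*H; P_in = P/eta.
Step 1 — hydraulic power (P = rho*g*Q*H):
  P = 1000 * 9.81 * 0.0527 * 14.8 = 7651.4 W
Step 2 — input power: P_in = P/eta = 7651.4 / 0.84 = 9110 W
Therefore the shaft input power required = 9110 W.


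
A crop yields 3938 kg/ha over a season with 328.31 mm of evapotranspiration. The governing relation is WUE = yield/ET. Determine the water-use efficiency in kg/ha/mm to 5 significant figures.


WUE = 3938 / 328.31 = 11.995 kg/ha/mm
Therefore the water-use efficiency = 11.995 kg/ha/mm.


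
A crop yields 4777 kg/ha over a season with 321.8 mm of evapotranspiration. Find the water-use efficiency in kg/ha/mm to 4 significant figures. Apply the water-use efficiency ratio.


Approach: apply the water-use efficiency ratio, WUE = yield/ET.
WUE = 4777 / 321.8 = 14.84 kg/ha/mm
Therefore the water-use efficiency = 14.84 kg/ha/mm.


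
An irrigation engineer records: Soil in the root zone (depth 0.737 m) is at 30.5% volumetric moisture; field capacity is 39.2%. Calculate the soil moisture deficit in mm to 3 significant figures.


Approach: apply the soil moisture deficit relation, SMD = (FC - theta)/100 * depth * 1000.
SMD = (39.2 - 30.5)/100 * 0.737 * 1000 = 64.1 mm
Therefore the soil moisture deficit = 64.1 mm.


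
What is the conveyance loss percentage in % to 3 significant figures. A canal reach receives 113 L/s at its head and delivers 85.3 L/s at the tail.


Approach: apply the conveyance loss ratio, loss% = ((Q_head - Q_tail)/Q_head)*100.
loss = ((113 - 85.3)/113)*100 = 24.5 %
Therefore the conveyance loss percentage = 24.5 %.


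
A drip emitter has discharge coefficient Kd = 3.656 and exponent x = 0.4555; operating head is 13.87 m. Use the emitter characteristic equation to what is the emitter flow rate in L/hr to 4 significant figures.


Approach: apply the emitter characteristic equation, q = Kd * h^x.
q = 3.656 * 13.87^0.4555 = 12.11 L/hr
Therefore the emitter flow rate = 12.11 L/hr.


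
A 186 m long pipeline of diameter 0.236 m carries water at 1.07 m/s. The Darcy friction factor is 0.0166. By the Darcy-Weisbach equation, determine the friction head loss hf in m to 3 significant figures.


Approach: apply the Darcy-Weisbach equation, hf = f*(L/D)*(v^2/(2g)).
hf = 0.0166 * (186/0.236) * (1.07^2 / (2*9.81))
hf = 0.763 m
Therefore the friction head loss hf = 0.763 m.


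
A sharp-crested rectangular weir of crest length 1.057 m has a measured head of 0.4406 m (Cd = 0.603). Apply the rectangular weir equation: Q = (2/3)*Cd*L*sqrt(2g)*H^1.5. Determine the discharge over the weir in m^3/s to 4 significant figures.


Q = (2/3)*0.603*1.057*sqrt(2*9.81)*0.4406^1.5 = 0.5504 m^3/s
Therefore the discharge over the weir = 0.5504 m^3/s.
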